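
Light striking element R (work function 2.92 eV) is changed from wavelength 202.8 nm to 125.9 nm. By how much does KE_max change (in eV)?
3.7342 eV

Using Einstein's equation: KE_max = hc/λ - φ

For λ₁ = 202.8 nm:
KE₁ = hc/λ₁ - φ = 6.1136 - 2.92 = 3.1936 eV

For λ₂ = 125.9 nm:
KE₂ = hc/λ₂ - φ = 9.8478 - 2.92 = 6.9278 eV

Change in KE:
ΔKE = KE₂ - KE₁ = 6.9278 - 3.1936 = 3.7342 eV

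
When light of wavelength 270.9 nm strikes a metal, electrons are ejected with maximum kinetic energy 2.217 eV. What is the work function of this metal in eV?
2.36 eV

From Einstein's photoelectric equation: KE_max = hf - φ = hc/λ - φ

Rearranging for φ:
φ = hc/λ - KE_max

Calculate photon energy:
E_photon = hc/λ = 4.5768 eV

Therefore:
φ = 4.5768 - 2.217 = 2.36 eV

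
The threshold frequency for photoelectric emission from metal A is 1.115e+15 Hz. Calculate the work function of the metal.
4.61 eV

At the threshold frequency, photon energy equals work function:
φ = hf₀

Calculating:
φ = (6.626×10⁻³⁴ J·s)(1.115e+15 Hz)
φ = 4.61 eV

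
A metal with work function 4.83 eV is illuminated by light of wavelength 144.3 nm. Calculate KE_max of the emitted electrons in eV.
3.7621 eV

Using Einstein's photoelectric equation: KE_max = hf - φ = hc/λ - φ

First, calculate the photon energy:
E_photon = hc/λ = (6.626×10⁻³⁴ J·s)(3×10⁸ m/s) / (144.3×10⁻⁹ m)
E_photon = 8.5921 eV

Then, the maximum kinetic energy:
KE_max = E_photon - φ = 8.5921 eV - 4.83 eV = 3.7621 eV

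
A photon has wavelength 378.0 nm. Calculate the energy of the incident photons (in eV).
3.2800 eV

Using E = hf = hc/λ:

E = hc/λ = (6.626×10⁻³⁴ J·s)(3×10⁸ m/s) / (378.0×10⁻⁹ m)
E = 3.2800 eV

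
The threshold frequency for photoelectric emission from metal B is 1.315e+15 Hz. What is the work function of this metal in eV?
5.44 eV

At the threshold frequency, photon energy equals work function:
φ = hf₀

Calculating:
φ = (6.626×10⁻³⁴ J·s)(1.315e+15 Hz)
φ = 5.44 eV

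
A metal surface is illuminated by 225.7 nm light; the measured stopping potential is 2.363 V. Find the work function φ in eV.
3.13 eV

The stopping potential gives the maximum kinetic energy: KE_max = eV_s = 2.363 eV

From Einstein's photoelectric equation: KE_max = hc/λ - φ
Rearranging: φ = hc/λ - KE_max

Calculate photon energy:
E_photon = hc/λ = (6.626×10⁻³⁴ J·s)(3×10⁸ m/s) / (225.7×10⁻⁹ m) = 5.4933 eV

Therefore:
φ = 5.4933 - 2.363 = 3.13 eV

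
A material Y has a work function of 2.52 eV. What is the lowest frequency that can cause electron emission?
6.0933e+14 Hz

The threshold frequency is when the photon energy equals the work function:
hf₀ = φ

Solving for f₀:
f₀ = φ/h = (2.52 eV × 1.602×10⁻¹⁹ J/eV) / (6.626×10⁻³⁴ J·s)
f₀ = 6.0933e+14 Hz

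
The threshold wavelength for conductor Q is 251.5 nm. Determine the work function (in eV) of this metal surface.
4.93 eV

At the threshold wavelength, photon energy equals work function:
φ = hc/λ₀

Calculating:
φ = (6.626×10⁻³⁴ J·s)(3×10⁸ m/s) / (251.5×10⁻⁹ m)
φ = 4.93 eV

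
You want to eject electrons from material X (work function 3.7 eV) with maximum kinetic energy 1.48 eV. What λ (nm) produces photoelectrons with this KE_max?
239.35 nm

From Einstein's equation: KE_max = hc/λ - φ

Rearranging for λ:
hc/λ = KE_max + φ
λ = hc/(KE_max + φ)

Required photon energy:
E_photon = KE_max + φ = 1.48 + 3.7 = 5.18 eV

Required wavelength:
λ = hc/E_photon = (6.626×10⁻³⁴)(3×10⁸) / (5.18 × 1.602×10⁻¹⁹)
λ = 239.35 nm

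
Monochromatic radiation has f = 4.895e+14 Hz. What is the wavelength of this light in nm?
612.45 nm

Using the wave equation: c = fλ

Solving for wavelength:
λ = c/f = (3×10⁸ m/s) / (4.895e+14 Hz)
λ = 612.45 nm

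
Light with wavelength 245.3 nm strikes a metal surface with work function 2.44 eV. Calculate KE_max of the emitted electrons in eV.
2.6144 eV

Using Einstein's photoelectric equation: KE_max = hf - φ = hc/λ - φ

First, calculate the photon energy:
E_photon = hc/λ = (6.626×10⁻³⁴ J·s)(3×10⁸ m/s) / (245.3×10⁻⁹ m)
E_photon = 5.0544 eV

Then, the maximum kinetic energy:
KE_max = E_photon - φ = 5.0544 eV - 2.44 eV = 2.6144 eV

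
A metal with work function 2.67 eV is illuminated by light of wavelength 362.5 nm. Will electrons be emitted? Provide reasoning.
Yes

For photoemission, the photon energy must exceed the work function.

Photon energy: E = hc/λ = 3.4203 eV
Work function: φ = 2.67 eV

Since E_photon (3.4203 eV) > φ (2.67 eV), photoemission WILL occur.
The threshold wavelength is λ₀ = hc/φ = 464.4 nm.
Since 362.5 nm < 464.4 nm, the light has sufficient energy.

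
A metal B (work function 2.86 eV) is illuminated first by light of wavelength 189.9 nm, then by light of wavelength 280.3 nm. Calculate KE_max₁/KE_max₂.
2.3470

Using Einstein's equation: KE_max = hc/λ - φ

For λ₁ = 189.9 nm:
E₁ = hc/λ₁ = 6.5289 eV
KE₁ = E₁ - φ = 6.5289 - 2.86 = 3.6689 eV

For λ₂ = 280.3 nm:
E₂ = hc/λ₂ = 4.4233 eV
KE₂ = E₂ - φ = 4.4233 - 2.86 = 1.5633 eV

Ratio: KE₁/KE₂ = 3.6689/1.5633 = 2.3470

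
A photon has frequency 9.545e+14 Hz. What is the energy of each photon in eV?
3.9475 eV

Using E = hf:

E = hf = (6.626×10⁻³⁴ J·s)(9.545e+14 Hz)
E = 3.9475 eV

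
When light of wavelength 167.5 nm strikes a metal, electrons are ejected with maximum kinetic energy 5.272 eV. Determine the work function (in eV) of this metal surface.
2.13 eV

From Einstein's photoelectric equation: KE_max = hf - φ = hc/λ - φ

Rearranging for φ:
φ = hc/λ - KE_max

Calculate photon energy:
E_photon = hc/λ = 7.4020 eV

Therefore:
φ = 7.4020 - 5.272 = 2.13 eV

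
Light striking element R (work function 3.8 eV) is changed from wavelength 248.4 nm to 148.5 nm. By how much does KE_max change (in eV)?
3.3578 eV

Using Einstein's equation: KE_max = hc/λ - φ

For λ₁ = 248.4 nm:
KE₁ = hc/λ₁ - φ = 4.9913 - 3.8 = 1.1913 eV

For λ₂ = 148.5 nm:
KE₂ = hc/λ₂ - φ = 8.3491 - 3.8 = 4.5491 eV

Change in KE:
ΔKE = KE₂ - KE₁ = 4.5491 - 1.1913 = 3.3578 eV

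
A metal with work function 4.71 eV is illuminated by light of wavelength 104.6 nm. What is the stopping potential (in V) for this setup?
7.1432 V

The stopping potential V_s satisfies: eV_s = KE_max

First, find KE_max using Einstein's equation:
E_photon = hc/λ = 11.8532 eV
KE_max = E_photon - φ = 11.8532 - 4.71 = 7.1432 eV

Since eV_s = KE_max:
V_s = KE_max/e = 7.1432 V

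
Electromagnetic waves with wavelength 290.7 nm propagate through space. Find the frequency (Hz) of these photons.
1.0313e+15 Hz

Using the wave equation: c = fλ

Solving for frequency:
f = c/λ = (3×10⁸ m/s) / (290.7×10⁻⁹ m)
f = 1.0313e+15 Hz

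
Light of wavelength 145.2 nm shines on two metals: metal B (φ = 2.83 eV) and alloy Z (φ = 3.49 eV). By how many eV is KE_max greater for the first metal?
0.6600 eV

Using KE_max = hc/λ - φ for each metal:

Photon energy: E = hc/λ = 8.5389 eV

For metal B (φ₁ = 2.83 eV):
KE₁ = E - φ₁ = 8.5389 - 2.83 = 5.7089 eV

For alloy Z (φ₂ = 3.49 eV):
KE₂ = E - φ₂ = 8.5389 - 3.49 = 5.0489 eV

Difference:
ΔKE = KE₁ - KE₂ = 5.7089 - 5.0489 = 0.6600 eV

Note: The difference equals the difference in work functions: 3.49 - 2.83 = 0.66 eV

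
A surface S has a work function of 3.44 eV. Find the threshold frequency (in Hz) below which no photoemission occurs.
8.3179e+14 Hz

The threshold frequency is when the photon energy equals the work function:
hf₀ = φ

Solving for f₀:
f₀ = φ/h = (3.44 eV × 1.602×10⁻¹⁹ J/eV) / (6.626×10⁻³⁴ J·s)
f₀ = 8.3179e+14 Hz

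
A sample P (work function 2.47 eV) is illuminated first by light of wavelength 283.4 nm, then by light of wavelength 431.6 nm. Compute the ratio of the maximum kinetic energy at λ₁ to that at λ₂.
4.7307

Using Einstein's equation: KE_max = hc/λ - φ

For λ₁ = 283.4 nm:
E₁ = hc/λ₁ = 4.3749 eV
KE₁ = E₁ - φ = 4.3749 - 2.47 = 1.9049 eV

For λ₂ = 431.6 nm:
E₂ = hc/λ₂ = 2.8727 eV
KE₂ = E₂ - φ = 2.8727 - 2.47 = 0.4027 eV

Ratio: KE₁/KE₂ = 1.9049/0.4027 = 4.7307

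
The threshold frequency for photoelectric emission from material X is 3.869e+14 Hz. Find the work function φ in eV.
1.60 eV

At the threshold frequency, photon energy equals work function:
φ = hf₀

Calculating:
φ = (6.626×10⁻³⁴ J·s)(3.869e+14 Hz)
φ = 1.60 eV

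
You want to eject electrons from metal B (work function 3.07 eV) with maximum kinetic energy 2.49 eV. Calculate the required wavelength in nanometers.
222.99 nm

From Einstein's equation: KE_max = hc/λ - φ

Rearranging for λ:
hc/λ = KE_max + φ
λ = hc/(KE_max + φ)

Required photon energy:
E_photon = KE_max + φ = 2.49 + 3.07 = 5.56 eV

Required wavelength:
λ = hc/E_photon = (6.626×10⁻³⁴)(3×10⁸) / (5.56 × 1.602×10⁻¹⁹)
λ = 222.99 nm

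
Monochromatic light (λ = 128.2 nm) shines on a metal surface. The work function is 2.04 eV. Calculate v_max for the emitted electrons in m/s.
1.6384e+06 m/s

First, find the maximum kinetic energy:
E_photon = hc/λ = 9.6712 eV
KE_max = E_photon - φ = 9.6712 - 2.04 = 7.6312 eV

Convert to Joules: KE_max = 7.6312 × 1.602×10⁻¹⁹ J = 1.2226e-18 J

Then use KE = ½mv² to find velocity:
v = √(2·KE/m) = √(2 × 1.2226e-18 J / 9.109e-31 kg)
v = 1.6384e+06 m/s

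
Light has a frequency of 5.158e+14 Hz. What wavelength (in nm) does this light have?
581.22 nm

Using the wave equation: c = fλ

Solving for wavelength:
λ = c/f = (3×10⁸ m/s) / (5.158e+14 Hz)
λ = 581.22 nm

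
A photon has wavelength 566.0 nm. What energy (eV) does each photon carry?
2.1905 eV

Using E = hf = hc/λ:

E = hc/λ = (6.626×10⁻³⁴ J·s)(3×10⁸ m/s) / (566.0×10⁻⁹ m)
E = 2.1905 eV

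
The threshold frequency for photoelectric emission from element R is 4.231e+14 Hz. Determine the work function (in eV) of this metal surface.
1.75 eV

At the threshold frequency, photon energy equals work function:
φ = hf₀

Calculating:
φ = (6.626×10⁻³⁴ J·s)(4.231e+14 Hz)
φ = 1.75 eV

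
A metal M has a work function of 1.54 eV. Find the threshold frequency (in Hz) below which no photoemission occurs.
3.7237e+14 Hz

The threshold frequency is when the photon energy equals the work function:
hf₀ = φ

Solving for f₀:
f₀ = φ/h = (1.54 eV × 1.602×10⁻¹⁹ J/eV) / (6.626×10⁻³⁴ J·s)
f₀ = 3.7237e+14 Hz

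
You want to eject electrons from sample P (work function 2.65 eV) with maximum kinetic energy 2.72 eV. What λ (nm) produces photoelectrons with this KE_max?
230.88 nm

From Einstein's equation: KE_max = hc/λ - φ

Rearranging for λ:
hc/λ = KE_max + φ
λ = hc/(KE_max + φ)

Required photon energy:
E_photon = KE_max + φ = 2.72 + 2.65 = 5.37 eV

Required wavelength:
λ = hc/E_photon = (6.626×10⁻³⁴)(3×10⁸) / (5.37 × 1.602×10⁻¹⁹)
λ = 230.88 nm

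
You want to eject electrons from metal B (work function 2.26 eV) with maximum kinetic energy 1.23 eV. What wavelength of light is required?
355.26 nm

From Einstein's equation: KE_max = hc/λ - φ

Rearranging for λ:
hc/λ = KE_max + φ
λ = hc/(KE_max + φ)

Required photon energy:
E_photon = KE_max + φ = 1.23 + 2.26 = 3.49 eV

Required wavelength:
λ = hc/E_photon = (6.626×10⁻³⁴)(3×10⁸) / (3.49 × 1.602×10⁻¹⁹)
λ = 355.26 nm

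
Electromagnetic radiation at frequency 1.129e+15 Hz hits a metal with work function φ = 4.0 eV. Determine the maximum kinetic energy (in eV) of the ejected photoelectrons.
0.6692 eV

Using Einstein's photoelectric equation: KE_max = hf - φ

First, calculate the photon energy:
E_photon = hf = (6.626×10⁻³⁴ J·s)(1.129e+15 Hz)
E_photon = 4.6692 eV

Then, the maximum kinetic energy:
KE_max = E_photon - φ = 4.6692 eV - 4.0 eV = 0.6692 eV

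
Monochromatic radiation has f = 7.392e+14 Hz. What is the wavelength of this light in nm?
405.56 nm

Using the wave equation: c = fλ

Solving for wavelength:
λ = c/f = (3×10⁸ m/s) / (7.392e+14 Hz)
λ = 405.56 nm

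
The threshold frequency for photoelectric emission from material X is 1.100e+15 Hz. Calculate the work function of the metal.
4.55 eV

At the threshold frequency, photon energy equals work function:
φ = hf₀

Calculating:
φ = (6.626×10⁻³⁴ J·s)(1.100e+15 Hz)
φ = 4.55 eV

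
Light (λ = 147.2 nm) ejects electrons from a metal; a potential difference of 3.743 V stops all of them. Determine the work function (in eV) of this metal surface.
4.68 eV

The stopping potential gives the maximum kinetic energy: KE_max = eV_s = 3.743 eV

From Einstein's photoelectric equation: KE_max = hc/λ - φ
Rearranging: φ = hc/λ - KE_max

Calculate photon energy:
E_photon = hc/λ = (6.626×10⁻³⁴ J·s)(3×10⁸ m/s) / (147.2×10⁻⁹ m) = 8.4228 eV

Therefore:
φ = 8.4228 - 3.743 = 4.68 eV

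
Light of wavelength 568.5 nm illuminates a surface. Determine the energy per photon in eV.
2.1809 eV

Using E = hf = hc/λ:

E = hc/λ = (6.626×10⁻³⁴ J·s)(3×10⁸ m/s) / (568.5×10⁻⁹ m)
E = 2.1809 eV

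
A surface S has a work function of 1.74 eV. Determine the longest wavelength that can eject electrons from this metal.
712.55 nm

The threshold wavelength is when the photon energy equals the work function:
hc/λ₀ = φ

Solving for λ₀:
λ₀ = hc/φ = (6.626×10⁻³⁴ J·s)(3×10⁸ m/s) / (1.74 eV × 1.602×10⁻¹⁹ J/eV)
λ₀ = 712.55 nm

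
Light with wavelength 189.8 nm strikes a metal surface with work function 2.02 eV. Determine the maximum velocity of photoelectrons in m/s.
1.2599e+06 m/s

First, find the maximum kinetic energy:
E_photon = hc/λ = 6.5324 eV
KE_max = E_photon - φ = 6.5324 - 2.02 = 4.5124 eV

Convert to Joules: KE_max = 4.5124 × 1.602×10⁻¹⁹ J = 7.2296e-19 J

Then use KE = ½mv² to find velocity:
v = √(2·KE/m) = √(2 × 7.2296e-19 J / 9.109e-31 kg)
v = 1.2599e+06 m/s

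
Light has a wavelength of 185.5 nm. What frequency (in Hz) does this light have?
1.6161e+15 Hz

Using the wave equation: c = fλ

Solving for frequency:
f = c/λ = (3×10⁸ m/s) / (185.5×10⁻⁹ m)
f = 1.6161e+15 Hz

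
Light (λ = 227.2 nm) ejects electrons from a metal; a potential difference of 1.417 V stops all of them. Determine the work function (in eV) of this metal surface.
4.04 eV

The stopping potential gives the maximum kinetic energy: KE_max = eV_s = 1.417 eV

From Einstein's photoelectric equation: KE_max = hc/λ - φ
Rearranging: φ = hc/λ - KE_max

Calculate photon energy:
E_photon = hc/λ = (6.626×10⁻³⁴ J·s)(3×10⁸ m/s) / (227.2×10⁻⁹ m) = 5.4571 eV

Therefore:
φ = 5.4571 - 1.417 = 4.04 eV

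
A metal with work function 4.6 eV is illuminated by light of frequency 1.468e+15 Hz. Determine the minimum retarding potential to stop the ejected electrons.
1.4712 V

The stopping potential V_s satisfies: eV_s = KE_max

First, find KE_max using Einstein's equation:
E_photon = hf = (6.626×10⁻³⁴ J·s)(1.468e+15 Hz) = 6.0712 eV
KE_max = E_photon - φ = 6.0712 - 4.6 = 1.4712 eV

Since eV_s = KE_max:
V_s = KE_max/e = 1.4712 V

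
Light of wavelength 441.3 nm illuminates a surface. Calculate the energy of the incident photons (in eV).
2.8095 eV

Using E = hf = hc/λ:

E = hc/λ = (6.626×10⁻³⁴ J·s)(3×10⁸ m/s) / (441.3×10⁻⁹ m)
E = 2.8095 eV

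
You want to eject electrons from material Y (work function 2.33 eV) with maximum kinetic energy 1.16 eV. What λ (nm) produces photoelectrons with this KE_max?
355.26 nm

From Einstein's equation: KE_max = hc/λ - φ

Rearranging for λ:
hc/λ = KE_max + φ
λ = hc/(KE_max + φ)

Required photon energy:
E_photon = KE_max + φ = 1.16 + 2.33 = 3.49 eV

Required wavelength:
λ = hc/E_photon = (6.626×10⁻³⁴)(3×10⁸) / (3.49 × 1.602×10⁻¹⁹)
λ = 355.26 nm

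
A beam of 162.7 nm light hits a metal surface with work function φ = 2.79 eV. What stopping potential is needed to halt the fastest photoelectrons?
4.8304 V

The stopping potential V_s satisfies: eV_s = KE_max

First, find KE_max using Einstein's equation:
E_photon = hc/λ = 7.6204 eV
KE_max = E_photon - φ = 7.6204 - 2.79 = 4.8304 eV

Since eV_s = KE_max:
V_s = KE_max/e = 4.8304 V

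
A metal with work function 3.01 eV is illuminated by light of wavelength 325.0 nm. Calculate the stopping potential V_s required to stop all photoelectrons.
0.8049 V

The stopping potential V_s satisfies: eV_s = KE_max

First, find KE_max using Einstein's equation:
E_photon = hc/λ = 3.8149 eV
KE_max = E_photon - φ = 3.8149 - 3.01 = 0.8049 eV

Since eV_s = KE_max:
V_s = KE_max/e = 0.8049 V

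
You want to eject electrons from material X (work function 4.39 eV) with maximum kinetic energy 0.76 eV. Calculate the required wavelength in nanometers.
240.75 nm

From Einstein's equation: KE_max = hc/λ - φ

Rearranging for λ:
hc/λ = KE_max + φ
λ = hc/(KE_max + φ)

Required photon energy:
E_photon = KE_max + φ = 0.76 + 4.39 = 5.15 eV

Required wavelength:
λ = hc/E_photon = (6.626×10⁻³⁴)(3×10⁸) / (5.15 × 1.602×10⁻¹⁹)
λ = 240.75 nm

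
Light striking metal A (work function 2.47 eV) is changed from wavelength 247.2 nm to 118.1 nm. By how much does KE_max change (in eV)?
5.4827 eV

Using Einstein's equation: KE_max = hc/λ - φ

For λ₁ = 247.2 nm:
KE₁ = hc/λ₁ - φ = 5.0155 - 2.47 = 2.5455 eV

For λ₂ = 118.1 nm:
KE₂ = hc/λ₂ - φ = 10.4982 - 2.47 = 8.0282 eV

Change in KE:
ΔKE = KE₂ - KE₁ = 8.0282 - 2.5455 = 5.4827 eV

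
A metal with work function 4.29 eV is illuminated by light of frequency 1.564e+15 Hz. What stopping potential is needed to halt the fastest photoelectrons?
2.1782 V

The stopping potential V_s satisfies: eV_s = KE_max

First, find KE_max using Einstein's equation:
E_photon = hf = (6.626×10⁻³⁴ J·s)(1.564e+15 Hz) = 6.4682 eV
KE_max = E_photon - φ = 6.4682 - 4.29 = 2.1782 eV

Since eV_s = KE_max:
V_s = KE_max/e = 2.1782 V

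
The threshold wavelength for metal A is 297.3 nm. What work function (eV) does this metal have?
4.17 eV

At the threshold wavelength, photon energy equals work function:
φ = hc/λ₀

Calculating:
φ = (6.626×10⁻³⁴ J·s)(3×10⁸ m/s) / (297.3×10⁻⁹ m)
φ = 4.17 eV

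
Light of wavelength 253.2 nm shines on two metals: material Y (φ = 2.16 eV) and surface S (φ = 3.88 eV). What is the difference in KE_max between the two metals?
1.7200 eV

Using KE_max = hc/λ - φ for each metal:

Photon energy: E = hc/λ = 4.8967 eV

For material Y (φ₁ = 2.16 eV):
KE₁ = E - φ₁ = 4.8967 - 2.16 = 2.7367 eV

For surface S (φ₂ = 3.88 eV):
KE₂ = E - φ₂ = 4.8967 - 3.88 = 1.0167 eV

Difference:
ΔKE = KE₁ - KE₂ = 2.7367 - 1.0167 = 1.7200 eV

Note: The difference equals the difference in work functions: 3.88 - 2.16 = 1.72 eV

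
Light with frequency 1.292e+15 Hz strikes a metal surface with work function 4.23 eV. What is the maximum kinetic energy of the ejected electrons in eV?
1.1133 eV

Using Einstein's photoelectric equation: KE_max = hf - φ

First, calculate the photon energy:
E_photon = hf = (6.626×10⁻³⁴ J·s)(1.292e+15 Hz)
E_photon = 5.3433 eV

Then, the maximum kinetic energy:
KE_max = E_photon - φ = 5.3433 eV - 4.23 eV = 1.1133 eV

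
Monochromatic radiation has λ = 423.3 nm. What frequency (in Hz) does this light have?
7.0823e+14 Hz

Using the wave equation: c = fλ

Solving for frequency:
f = c/λ = (3×10⁸ m/s) / (423.3×10⁻⁹ m)
f = 7.0823e+14 Hz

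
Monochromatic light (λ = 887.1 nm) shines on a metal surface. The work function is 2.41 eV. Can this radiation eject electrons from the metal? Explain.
No

For photoemission, the photon energy must exceed the work function.

Photon energy: E = hc/λ = 1.3976 eV
Work function: φ = 2.41 eV

Since E_photon (1.3976 eV) < φ (2.41 eV), photoemission will NOT occur.
The threshold wavelength is λ₀ = hc/φ = 514.5 nm.
Since 887.1 nm > 514.5 nm, the photons lack sufficient energy.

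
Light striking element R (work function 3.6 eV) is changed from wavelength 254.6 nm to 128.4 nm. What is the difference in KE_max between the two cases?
4.7863 eV

Using Einstein's equation: KE_max = hc/λ - φ

For λ₁ = 254.6 nm:
KE₁ = hc/λ₁ - φ = 4.8698 - 3.6 = 1.2698 eV

For λ₂ = 128.4 nm:
KE₂ = hc/λ₂ - φ = 9.6561 - 3.6 = 6.0561 eV

Change in KE:
ΔKE = KE₂ - KE₁ = 6.0561 - 1.2698 = 4.7863 eV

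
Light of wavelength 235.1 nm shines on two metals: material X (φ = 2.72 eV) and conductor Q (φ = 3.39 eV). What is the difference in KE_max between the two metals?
0.6700 eV

Using KE_max = hc/λ - φ for each metal:

Photon energy: E = hc/λ = 5.2737 eV

For material X (φ₁ = 2.72 eV):
KE₁ = E - φ₁ = 5.2737 - 2.72 = 2.5537 eV

For conductor Q (φ₂ = 3.39 eV):
KE₂ = E - φ₂ = 5.2737 - 3.39 = 1.8837 eV

Difference:
ΔKE = KE₁ - KE₂ = 2.5537 - 1.8837 = 0.6700 eV

Note: The difference equals the difference in work functions: 3.39 - 2.72 = 0.67 eV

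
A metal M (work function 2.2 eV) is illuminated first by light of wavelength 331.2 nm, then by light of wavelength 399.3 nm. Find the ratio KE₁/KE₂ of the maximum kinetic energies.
1.7054

Using Einstein's equation: KE_max = hc/λ - φ

For λ₁ = 331.2 nm:
E₁ = hc/λ₁ = 3.7435 eV
KE₁ = E₁ - φ = 3.7435 - 2.2 = 1.5435 eV

For λ₂ = 399.3 nm:
E₂ = hc/λ₂ = 3.1050 eV
KE₂ = E₂ - φ = 3.1050 - 2.2 = 0.9050 eV

Ratio: KE₁/KE₂ = 1.5435/0.9050 = 1.7054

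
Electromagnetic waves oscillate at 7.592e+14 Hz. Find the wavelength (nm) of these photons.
394.88 nm

Using the wave equation: c = fλ

Solving for wavelength:
λ = c/f = (3×10⁸ m/s) / (7.592e+14 Hz)
λ = 394.88 nm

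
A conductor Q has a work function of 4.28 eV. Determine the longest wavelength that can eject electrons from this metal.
289.68 nm

The threshold wavelength is when the photon energy equals the work function:
hc/λ₀ = φ

Solving for λ₀:
λ₀ = hc/φ = (6.626×10⁻³⁴ J·s)(3×10⁸ m/s) / (4.28 eV × 1.602×10⁻¹⁹ J/eV)
λ₀ = 289.68 nm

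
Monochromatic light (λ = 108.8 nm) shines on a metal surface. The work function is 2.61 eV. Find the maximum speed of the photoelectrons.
1.7580e+06 m/s

First, find the maximum kinetic energy:
E_photon = hc/λ = 11.3956 eV
KE_max = E_photon - φ = 11.3956 - 2.61 = 8.7856 eV

Convert to Joules: KE_max = 8.7856 × 1.602×10⁻¹⁹ J = 1.4076e-18 J

Then use KE = ½mv² to find velocity:
v = √(2·KE/m) = √(2 × 1.4076e-18 J / 9.109e-31 kg)
v = 1.7580e+06 m/s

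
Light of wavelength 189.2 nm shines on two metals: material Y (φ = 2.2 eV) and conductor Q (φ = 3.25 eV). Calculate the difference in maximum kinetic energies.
1.0500 eV

Using KE_max = hc/λ - φ for each metal:

Photon energy: E = hc/λ = 6.5531 eV

For material Y (φ₁ = 2.2 eV):
KE₁ = E - φ₁ = 6.5531 - 2.2 = 4.3531 eV

For conductor Q (φ₂ = 3.25 eV):
KE₂ = E - φ₂ = 6.5531 - 3.25 = 3.3031 eV

Difference:
ΔKE = KE₁ - KE₂ = 4.3531 - 3.3031 = 1.0500 eV

Note: The difference equals the difference in work functions: 3.25 - 2.2 = 1.05 eV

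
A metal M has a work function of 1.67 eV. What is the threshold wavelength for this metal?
742.42 nm

The threshold wavelength is when the photon energy equals the work function:
hc/λ₀ = φ

Solving for λ₀:
λ₀ = hc/φ = (6.626×10⁻³⁴ J·s)(3×10⁸ m/s) / (1.67 eV × 1.602×10⁻¹⁹ J/eV)
λ₀ = 742.42 nm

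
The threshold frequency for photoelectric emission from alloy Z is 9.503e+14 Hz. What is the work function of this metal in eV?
3.93 eV

At the threshold frequency, photon energy equals work function:
φ = hf₀

Calculating:
φ = (6.626×10⁻³⁴ J·s)(9.503e+14 Hz)
φ = 3.93 eV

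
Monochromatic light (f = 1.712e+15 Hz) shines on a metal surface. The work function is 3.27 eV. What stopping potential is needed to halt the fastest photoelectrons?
3.8103 V

The stopping potential V_s satisfies: eV_s = KE_max

First, find KE_max using Einstein's equation:
E_photon = hf = (6.626×10⁻³⁴ J·s)(1.712e+15 Hz) = 7.0803 eV
KE_max = E_photon - φ = 7.0803 - 3.27 = 3.8103 eV

Since eV_s = KE_max:
V_s = KE_max/e = 3.8103 V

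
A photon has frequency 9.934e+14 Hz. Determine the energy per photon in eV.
4.1084 eV

Using E = hf:

E = hf = (6.626×10⁻³⁴ J·s)(9.934e+14 Hz)
E = 4.1084 eV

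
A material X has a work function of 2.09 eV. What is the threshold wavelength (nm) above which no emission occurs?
593.23 nm

The threshold wavelength is when the photon energy equals the work function:
hc/λ₀ = φ

Solving for λ₀:
λ₀ = hc/φ = (6.626×10⁻³⁴ J·s)(3×10⁸ m/s) / (2.09 eV × 1.602×10⁻¹⁹ J/eV)
λ₀ = 593.23 nm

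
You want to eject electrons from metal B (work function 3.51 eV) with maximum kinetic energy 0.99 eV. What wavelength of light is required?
275.52 nm

From Einstein's equation: KE_max = hc/λ - φ

Rearranging for λ:
hc/λ = KE_max + φ
λ = hc/(KE_max + φ)

Required photon energy:
E_photon = KE_max + φ = 0.99 + 3.51 = 4.50 eV

Required wavelength:
λ = hc/E_photon = (6.626×10⁻³⁴)(3×10⁸) / (4.50 × 1.602×10⁻¹⁹)
λ = 275.52 nm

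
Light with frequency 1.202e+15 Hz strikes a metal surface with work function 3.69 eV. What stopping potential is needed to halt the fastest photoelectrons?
1.2811 V

The stopping potential V_s satisfies: eV_s = KE_max

First, find KE_max using Einstein's equation:
E_photon = hf = (6.626×10⁻³⁴ J·s)(1.202e+15 Hz) = 4.9711 eV
KE_max = E_photon - φ = 4.9711 - 3.69 = 1.2811 eV

Since eV_s = KE_max:
V_s = KE_max/e = 1.2811 V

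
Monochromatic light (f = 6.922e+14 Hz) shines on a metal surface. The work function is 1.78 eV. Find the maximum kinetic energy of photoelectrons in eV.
1.0827 eV

Using Einstein's photoelectric equation: KE_max = hf - φ

First, calculate the photon energy:
E_photon = hf = (6.626×10⁻³⁴ J·s)(6.922e+14 Hz)
E_photon = 2.8627 eV

Then, the maximum kinetic energy:
KE_max = E_photon - φ = 2.8627 eV - 1.78 eV = 1.0827 eV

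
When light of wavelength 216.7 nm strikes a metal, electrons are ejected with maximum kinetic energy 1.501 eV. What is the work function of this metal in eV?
4.22 eV

From Einstein's photoelectric equation: KE_max = hf - φ = hc/λ - φ

Rearranging for φ:
φ = hc/λ - KE_max

Calculate photon energy:
E_photon = hc/λ = 5.7215 eV

Therefore:
φ = 5.7215 - 1.501 = 4.22 eV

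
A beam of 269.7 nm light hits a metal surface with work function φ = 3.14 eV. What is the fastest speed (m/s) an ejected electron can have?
7.1593e+05 m/s

First, find the maximum kinetic energy:
E_photon = hc/λ = 4.5971 eV
KE_max = E_photon - φ = 4.5971 - 3.14 = 1.4571 eV

Convert to Joules: KE_max = 1.4571 × 1.602×10⁻¹⁹ J = 2.3346e-19 J

Then use KE = ½mv² to find velocity:
v = √(2·KE/m) = √(2 × 2.3346e-19 J / 9.109e-31 kg)
v = 7.1593e+05 m/s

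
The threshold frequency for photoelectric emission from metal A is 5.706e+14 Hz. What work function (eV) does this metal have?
2.36 eV

At the threshold frequency, photon energy equals work function:
φ = hf₀

Calculating:
φ = (6.626×10⁻³⁴ J·s)(5.706e+14 Hz)
φ = 2.36 eV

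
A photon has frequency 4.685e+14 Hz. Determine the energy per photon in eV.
1.9376 eV

Using E = hf:

E = hf = (6.626×10⁻³⁴ J·s)(4.685e+14 Hz)
E = 1.9376 eV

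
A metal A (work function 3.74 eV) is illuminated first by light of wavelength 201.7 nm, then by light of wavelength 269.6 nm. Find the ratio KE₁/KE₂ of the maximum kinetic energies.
2.8026

Using Einstein's equation: KE_max = hc/λ - φ

For λ₁ = 201.7 nm:
E₁ = hc/λ₁ = 6.1470 eV
KE₁ = E₁ - φ = 6.1470 - 3.74 = 2.4070 eV

For λ₂ = 269.6 nm:
E₂ = hc/λ₂ = 4.5988 eV
KE₂ = E₂ - φ = 4.5988 - 3.74 = 0.8588 eV

Ratio: KE₁/KE₂ = 2.4070/0.8588 = 2.8026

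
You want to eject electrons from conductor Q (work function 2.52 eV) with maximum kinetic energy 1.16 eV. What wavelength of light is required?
336.91 nm

From Einstein's equation: KE_max = hc/λ - φ

Rearranging for λ:
hc/λ = KE_max + φ
λ = hc/(KE_max + φ)

Required photon energy:
E_photon = KE_max + φ = 1.16 + 2.52 = 3.68 eV

Required wavelength:
λ = hc/E_photon = (6.626×10⁻³⁴)(3×10⁸) / (3.68 × 1.602×10⁻¹⁹)
λ = 336.91 nm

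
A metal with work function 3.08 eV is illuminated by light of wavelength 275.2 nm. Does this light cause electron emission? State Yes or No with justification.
Yes

For photoemission, the photon energy must exceed the work function.

Photon energy: E = hc/λ = 4.5052 eV
Work function: φ = 3.08 eV

Since E_photon (4.5052 eV) > φ (3.08 eV), photoemission WILL occur.
The threshold wavelength is λ₀ = hc/φ = 402.5 nm.
Since 275.2 nm < 402.5 nm, the light has sufficient energy.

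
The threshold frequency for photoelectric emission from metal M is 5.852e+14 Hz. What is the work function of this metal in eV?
2.42 eV

At the threshold frequency, photon energy equals work function:
φ = hf₀

Calculating:
φ = (6.626×10⁻³⁴ J·s)(5.852e+14 Hz)
φ = 2.42 eV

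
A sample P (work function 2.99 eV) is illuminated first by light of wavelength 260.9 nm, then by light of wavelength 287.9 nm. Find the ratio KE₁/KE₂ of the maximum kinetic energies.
1.3385

Using Einstein's equation: KE_max = hc/λ - φ

For λ₁ = 260.9 nm:
E₁ = hc/λ₁ = 4.7522 eV
KE₁ = E₁ - φ = 4.7522 - 2.99 = 1.7622 eV

For λ₂ = 287.9 nm:
E₂ = hc/λ₂ = 4.3065 eV
KE₂ = E₂ - φ = 4.3065 - 2.99 = 1.3165 eV

Ratio: KE₁/KE₂ = 1.7622/1.3165 = 1.3385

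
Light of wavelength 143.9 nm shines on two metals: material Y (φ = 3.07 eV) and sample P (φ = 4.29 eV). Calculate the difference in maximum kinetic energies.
1.2200 eV

Using KE_max = hc/λ - φ for each metal:

Photon energy: E = hc/λ = 8.6160 eV

For material Y (φ₁ = 3.07 eV):
KE₁ = E - φ₁ = 8.6160 - 3.07 = 5.5460 eV

For sample P (φ₂ = 4.29 eV):
KE₂ = E - φ₂ = 8.6160 - 4.29 = 4.3260 eV

Difference:
ΔKE = KE₁ - KE₂ = 5.5460 - 4.3260 = 1.2200 eV

Note: The difference equals the difference in work functions: 4.29 - 3.07 = 1.22 eV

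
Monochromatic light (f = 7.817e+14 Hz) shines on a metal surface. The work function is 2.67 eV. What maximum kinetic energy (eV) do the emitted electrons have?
0.5629 eV

Using Einstein's photoelectric equation: KE_max = hf - φ

First, calculate the photon energy:
E_photon = hf = (6.626×10⁻³⁴ J·s)(7.817e+14 Hz)
E_photon = 3.2329 eV

Then, the maximum kinetic energy:
KE_max = E_photon - φ = 3.2329 eV - 2.67 eV = 0.5629 eV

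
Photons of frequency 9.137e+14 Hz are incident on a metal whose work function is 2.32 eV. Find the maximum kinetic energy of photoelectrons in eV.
1.4588 eV

Using Einstein's photoelectric equation: KE_max = hf - φ

First, calculate the photon energy:
E_photon = hf = (6.626×10⁻³⁴ J·s)(9.137e+14 Hz)
E_photon = 3.7788 eV

Then, the maximum kinetic energy:
KE_max = E_photon - φ = 3.7788 eV - 2.32 eV = 1.4588 eV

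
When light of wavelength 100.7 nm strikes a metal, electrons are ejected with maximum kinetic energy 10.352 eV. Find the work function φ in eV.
1.96 eV

From Einstein's photoelectric equation: KE_max = hf - φ = hc/λ - φ

Rearranging for φ:
φ = hc/λ - KE_max

Calculate photon energy:
E_photon = hc/λ = 12.3122 eV

Therefore:
φ = 12.3122 - 10.352 = 1.96 eV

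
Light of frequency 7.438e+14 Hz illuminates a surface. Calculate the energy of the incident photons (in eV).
3.0761 eV

Using E = hf:

E = hf = (6.626×10⁻³⁴ J·s)(7.438e+14 Hz)
E = 3.0761 eV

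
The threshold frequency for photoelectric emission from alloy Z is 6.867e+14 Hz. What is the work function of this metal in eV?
2.84 eV

At the threshold frequency, photon energy equals work function:
φ = hf₀

Calculating:
φ = (6.626×10⁻³⁴ J·s)(6.867e+14 Hz)
φ = 2.84 eV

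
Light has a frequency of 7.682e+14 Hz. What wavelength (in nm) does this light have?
390.25 nm

Using the wave equation: c = fλ

Solving for wavelength:
λ = c/f = (3×10⁸ m/s) / (7.682e+14 Hz)
λ = 390.25 nm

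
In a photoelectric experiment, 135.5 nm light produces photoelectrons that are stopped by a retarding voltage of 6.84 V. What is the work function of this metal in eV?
2.31 eV

The stopping potential gives the maximum kinetic energy: KE_max = eV_s = 6.84 eV

From Einstein's photoelectric equation: KE_max = hc/λ - φ
Rearranging: φ = hc/λ - KE_max

Calculate photon energy:
E_photon = hc/λ = (6.626×10⁻³⁴ J·s)(3×10⁸ m/s) / (135.5×10⁻⁹ m) = 9.1501 eV

Therefore:
φ = 9.1501 - 6.84 = 2.31 eV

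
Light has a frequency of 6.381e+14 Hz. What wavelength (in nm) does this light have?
469.82 nm

Using the wave equation: c = fλ

Solving for wavelength:
λ = c/f = (3×10⁸ m/s) / (6.381e+14 Hz)
λ = 469.82 nm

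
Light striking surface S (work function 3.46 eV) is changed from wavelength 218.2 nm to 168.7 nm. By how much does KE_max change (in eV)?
1.6673 eV

Using Einstein's equation: KE_max = hc/λ - φ

For λ₁ = 218.2 nm:
KE₁ = hc/λ₁ - φ = 5.6821 - 3.46 = 2.2221 eV

For λ₂ = 168.7 nm:
KE₂ = hc/λ₂ - φ = 7.3494 - 3.46 = 3.8894 eV

Change in KE:
ΔKE = KE₂ - KE₁ = 3.8894 - 2.2221 = 1.6673 eV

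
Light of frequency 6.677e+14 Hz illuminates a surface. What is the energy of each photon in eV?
2.7614 eV

Using E = hf:

E = hf = (6.626×10⁻³⁴ J·s)(6.677e+14 Hz)
E = 2.7614 eV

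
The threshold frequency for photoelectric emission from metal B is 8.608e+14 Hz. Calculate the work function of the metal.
3.56 eV

At the threshold frequency, photon energy equals work function:
φ = hf₀

Calculating:
φ = (6.626×10⁻³⁴ J·s)(8.608e+14 Hz)
φ = 3.56 eV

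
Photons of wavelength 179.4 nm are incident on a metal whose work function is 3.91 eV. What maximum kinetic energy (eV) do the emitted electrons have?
3.0010 eV

Using Einstein's photoelectric equation: KE_max = hf - φ = hc/λ - φ

First, calculate the photon energy:
E_photon = hc/λ = (6.626×10⁻³⁴ J·s)(3×10⁸ m/s) / (179.4×10⁻⁹ m)
E_photon = 6.9110 eV

Then, the maximum kinetic energy:
KE_max = E_photon - φ = 6.9110 eV - 3.91 eV = 3.0010 eV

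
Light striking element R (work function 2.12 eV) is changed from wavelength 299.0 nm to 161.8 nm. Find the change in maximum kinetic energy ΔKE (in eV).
3.5162 eV

Using Einstein's equation: KE_max = hc/λ - φ

For λ₁ = 299.0 nm:
KE₁ = hc/λ₁ - φ = 4.1466 - 2.12 = 2.0266 eV

For λ₂ = 161.8 nm:
KE₂ = hc/λ₂ - φ = 7.6628 - 2.12 = 5.5428 eV

Change in KE:
ΔKE = KE₂ - KE₁ = 5.5428 - 2.0266 = 3.5162 eV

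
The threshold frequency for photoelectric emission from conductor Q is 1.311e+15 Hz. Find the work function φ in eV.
5.42 eV

At the threshold frequency, photon energy equals work function:
φ = hf₀

Calculating:
φ = (6.626×10⁻³⁴ J·s)(1.311e+15 Hz)
φ = 5.42 eV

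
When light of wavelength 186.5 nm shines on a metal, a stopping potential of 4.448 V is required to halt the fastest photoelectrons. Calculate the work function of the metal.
2.20 eV

The stopping potential gives the maximum kinetic energy: KE_max = eV_s = 4.448 eV

From Einstein's photoelectric equation: KE_max = hc/λ - φ
Rearranging: φ = hc/λ - KE_max

Calculate photon energy:
E_photon = hc/λ = (6.626×10⁻³⁴ J·s)(3×10⁸ m/s) / (186.5×10⁻⁹ m) = 6.6479 eV

Therefore:
φ = 6.6479 - 4.448 = 2.20 eV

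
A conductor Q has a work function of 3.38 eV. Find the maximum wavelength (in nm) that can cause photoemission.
366.82 nm

The threshold wavelength is when the photon energy equals the work function:
hc/λ₀ = φ

Solving for λ₀:
λ₀ = hc/φ = (6.626×10⁻³⁴ J·s)(3×10⁸ m/s) / (3.38 eV × 1.602×10⁻¹⁹ J/eV)
λ₀ = 366.82 nm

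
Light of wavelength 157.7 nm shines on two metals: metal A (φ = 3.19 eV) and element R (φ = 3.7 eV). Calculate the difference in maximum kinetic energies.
0.5100 eV

Using KE_max = hc/λ - φ for each metal:

Photon energy: E = hc/λ = 7.8620 eV

For metal A (φ₁ = 3.19 eV):
KE₁ = E - φ₁ = 7.8620 - 3.19 = 4.6720 eV

For element R (φ₂ = 3.7 eV):
KE₂ = E - φ₂ = 7.8620 - 3.7 = 4.1620 eV

Difference:
ΔKE = KE₁ - KE₂ = 4.6720 - 4.1620 = 0.5100 eV

Note: The difference equals the difference in work functions: 3.7 - 3.19 = 0.51 eV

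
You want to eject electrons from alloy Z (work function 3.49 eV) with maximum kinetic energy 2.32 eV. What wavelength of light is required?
213.40 nm

From Einstein's equation: KE_max = hc/λ - φ

Rearranging for λ:
hc/λ = KE_max + φ
λ = hc/(KE_max + φ)

Required photon energy:
E_photon = KE_max + φ = 2.32 + 3.49 = 5.81 eV

Required wavelength:
λ = hc/E_photon = (6.626×10⁻³⁴)(3×10⁸) / (5.81 × 1.602×10⁻¹⁹)
λ = 213.40 nm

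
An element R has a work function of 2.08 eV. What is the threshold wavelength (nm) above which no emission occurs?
596.08 nm

The threshold wavelength is when the photon energy equals the work function:
hc/λ₀ = φ

Solving for λ₀:
λ₀ = hc/φ = (6.626×10⁻³⁴ J·s)(3×10⁸ m/s) / (2.08 eV × 1.602×10⁻¹⁹ J/eV)
λ₀ = 596.08 nm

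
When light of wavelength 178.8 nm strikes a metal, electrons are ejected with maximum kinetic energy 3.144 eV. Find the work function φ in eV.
3.79 eV

From Einstein's photoelectric equation: KE_max = hf - φ = hc/λ - φ

Rearranging for φ:
φ = hc/λ - KE_max

Calculate photon energy:
E_photon = hc/λ = 6.9342 eV

Therefore:
φ = 6.9342 - 3.144 = 3.79 eV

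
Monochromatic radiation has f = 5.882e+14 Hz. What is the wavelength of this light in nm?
509.68 nm

Using the wave equation: c = fλ

Solving for wavelength:
λ = c/f = (3×10⁸ m/s) / (5.882e+14 Hz)
λ = 509.68 nm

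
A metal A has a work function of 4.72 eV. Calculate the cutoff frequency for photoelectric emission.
1.1413e+15 Hz

The threshold frequency is when the photon energy equals the work function:
hf₀ = φ

Solving for f₀:
f₀ = φ/h = (4.72 eV × 1.602×10⁻¹⁹ J/eV) / (6.626×10⁻³⁴ J·s)
f₀ = 1.1413e+15 Hz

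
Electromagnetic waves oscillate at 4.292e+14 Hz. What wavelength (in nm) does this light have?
698.49 nm

Using the wave equation: c = fλ

Solving for wavelength:
λ = c/f = (3×10⁸ m/s) / (4.292e+14 Hz)
λ = 698.49 nm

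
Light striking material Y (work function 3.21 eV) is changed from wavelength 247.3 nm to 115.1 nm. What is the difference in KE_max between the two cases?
5.7584 eV

Using Einstein's equation: KE_max = hc/λ - φ

For λ₁ = 247.3 nm:
KE₁ = hc/λ₁ - φ = 5.0135 - 3.21 = 1.8035 eV

For λ₂ = 115.1 nm:
KE₂ = hc/λ₂ - φ = 10.7719 - 3.21 = 7.5619 eV

Change in KE:
ΔKE = KE₂ - KE₁ = 7.5619 - 1.8035 = 5.7584 eV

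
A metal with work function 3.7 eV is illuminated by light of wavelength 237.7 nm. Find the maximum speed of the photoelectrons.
7.3026e+05 m/s

First, find the maximum kinetic energy:
E_photon = hc/λ = 5.2160 eV
KE_max = E_photon - φ = 5.2160 - 3.7 = 1.5160 eV

Convert to Joules: KE_max = 1.5160 × 1.602×10⁻¹⁹ J = 2.4289e-19 J

Then use KE = ½mv² to find velocity:
v = √(2·KE/m) = √(2 × 2.4289e-19 J / 9.109e-31 kg)
v = 7.3026e+05 m/s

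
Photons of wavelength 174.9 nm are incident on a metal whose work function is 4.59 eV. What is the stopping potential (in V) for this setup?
2.4989 V

The stopping potential V_s satisfies: eV_s = KE_max

First, find KE_max using Einstein's equation:
E_photon = hc/λ = 7.0889 eV
KE_max = E_photon - φ = 7.0889 - 4.59 = 2.4989 eV

Since eV_s = KE_max:
V_s = KE_max/e = 2.4989 V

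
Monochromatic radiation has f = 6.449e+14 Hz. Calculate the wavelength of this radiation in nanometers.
464.87 nm

Using the wave equation: c = fλ

Solving for wavelength:
λ = c/f = (3×10⁸ m/s) / (6.449e+14 Hz)
λ = 464.87 nm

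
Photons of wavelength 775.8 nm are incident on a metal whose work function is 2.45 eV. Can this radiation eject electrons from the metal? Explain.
No

For photoemission, the photon energy must exceed the work function.

Photon energy: E = hc/λ = 1.5981 eV
Work function: φ = 2.45 eV

Since E_photon (1.5981 eV) < φ (2.45 eV), photoemission will NOT occur.
The threshold wavelength is λ₀ = hc/φ = 506.1 nm.
Since 775.8 nm > 506.1 nm, the photons lack sufficient energy.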